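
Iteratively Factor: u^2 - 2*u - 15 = (u + 3)*(u - 5)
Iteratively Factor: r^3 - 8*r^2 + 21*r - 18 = (r - 3)*(r^2 - 5*r + 6) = (r - 3)^2*(r - 2)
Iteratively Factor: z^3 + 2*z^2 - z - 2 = (z + 2)*(z^2 - 1) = (z + 1)*(z + 2)*(z - 1)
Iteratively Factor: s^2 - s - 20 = (s - 5)*(s + 4)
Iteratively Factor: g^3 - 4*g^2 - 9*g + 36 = (g + 3)*(g^2 - 7*g + 12) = (g - 3)*(g + 3)*(g - 4)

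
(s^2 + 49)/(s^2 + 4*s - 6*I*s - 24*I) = (s^2 + 49)/(s^2 + s*(4 - 6*I) - 24*I)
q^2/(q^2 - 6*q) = q/(q - 6)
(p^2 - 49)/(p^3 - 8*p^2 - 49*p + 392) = 1/(p - 8)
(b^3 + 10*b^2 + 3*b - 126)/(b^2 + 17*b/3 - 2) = 3*(b^2 + 4*b - 21)/(3*b - 1)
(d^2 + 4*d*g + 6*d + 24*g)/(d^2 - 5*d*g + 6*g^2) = (d^2 + 4*d*g + 6*d + 24*g)/(d^2 - 5*d*g + 6*g^2)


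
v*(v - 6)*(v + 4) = v^3 - 2*v^2 - 24*v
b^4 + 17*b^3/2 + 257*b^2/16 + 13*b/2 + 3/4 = (b + 1/4)^2*(b + 2)*(b + 6)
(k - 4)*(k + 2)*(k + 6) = k^3 + 4*k^2 - 20*k - 48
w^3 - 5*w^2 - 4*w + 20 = (w - 5)*(w - 2)*(w + 2)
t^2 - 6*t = t*(t - 6)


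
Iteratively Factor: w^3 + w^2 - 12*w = (w)*(w^2 + w - 12) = w*(w - 3)*(w + 4)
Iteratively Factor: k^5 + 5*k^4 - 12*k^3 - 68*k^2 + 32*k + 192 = (k + 2)*(k^4 + 3*k^3 - 18*k^2 - 32*k + 96) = (k - 2)*(k + 2)*(k^3 + 5*k^2 - 8*k - 48) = (k - 3)*(k - 2)*(k + 2)*(k^2 + 8*k + 16) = (k - 3)*(k - 2)*(k + 2)*(k + 4)*(k + 4)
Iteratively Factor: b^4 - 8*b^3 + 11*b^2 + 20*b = (b + 1)*(b^3 - 9*b^2 + 20*b) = b*(b + 1)*(b^2 - 9*b + 20) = b*(b - 5)*(b + 1)*(b - 4)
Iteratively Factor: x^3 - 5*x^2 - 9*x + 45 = (x - 5)*(x^2 - 9) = (x - 5)*(x + 3)*(x - 3)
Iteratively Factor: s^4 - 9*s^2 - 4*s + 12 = (s + 2)*(s^3 - 2*s^2 - 5*s + 6) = (s - 3)*(s + 2)*(s^2 + s - 2) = (s - 3)*(s + 2)^2*(s - 1)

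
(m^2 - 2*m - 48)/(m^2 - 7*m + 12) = (m^2 - 2*m - 48)/(m^2 - 7*m + 12)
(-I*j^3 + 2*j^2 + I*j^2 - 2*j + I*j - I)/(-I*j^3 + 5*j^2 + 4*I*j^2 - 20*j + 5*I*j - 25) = (j^3 + j^2*(-1 + 2*I) - j*(1 + 2*I) + 1)/(j^3 + j^2*(-4 + 5*I) - 5*j*(1 + 4*I) - 25*I)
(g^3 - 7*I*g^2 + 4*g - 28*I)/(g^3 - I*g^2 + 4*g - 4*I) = (g - 7*I)/(g - I)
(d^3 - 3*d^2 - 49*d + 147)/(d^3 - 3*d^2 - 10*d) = (-d^3 + 3*d^2 + 49*d - 147)/(d*(-d^2 + 3*d + 10))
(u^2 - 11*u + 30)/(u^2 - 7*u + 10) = (u - 6)/(u - 2)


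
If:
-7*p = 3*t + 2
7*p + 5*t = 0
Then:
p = -5/7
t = 1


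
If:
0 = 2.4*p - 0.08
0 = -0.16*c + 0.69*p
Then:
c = 0.14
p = 0.03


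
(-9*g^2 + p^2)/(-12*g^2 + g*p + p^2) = (3*g + p)/(4*g + p)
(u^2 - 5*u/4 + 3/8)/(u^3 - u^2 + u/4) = (4*u - 3)/(2*u*(2*u - 1))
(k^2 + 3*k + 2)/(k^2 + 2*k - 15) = (k^2 + 3*k + 2)/(k^2 + 2*k - 15)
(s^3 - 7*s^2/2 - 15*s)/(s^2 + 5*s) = (s^2 - 7*s/2 - 15)/(s + 5)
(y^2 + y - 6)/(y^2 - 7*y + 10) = (y + 3)/(y - 5)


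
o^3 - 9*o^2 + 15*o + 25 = (o - 5)^2*(o + 1)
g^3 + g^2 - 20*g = g*(g - 4)*(g + 5)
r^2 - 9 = (r - 3)*(r + 3)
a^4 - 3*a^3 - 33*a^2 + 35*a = a*(a - 7)*(a - 1)*(a + 5)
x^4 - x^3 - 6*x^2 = x^2*(x - 3)*(x + 2)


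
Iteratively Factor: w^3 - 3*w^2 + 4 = (w - 2)*(w^2 - w - 2) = (w - 2)^2*(w + 1)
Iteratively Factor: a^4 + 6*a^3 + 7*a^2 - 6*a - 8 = (a + 1)*(a^3 + 5*a^2 + 2*a - 8) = (a - 1)*(a + 1)*(a^2 + 6*a + 8) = (a - 1)*(a + 1)*(a + 2)*(a + 4)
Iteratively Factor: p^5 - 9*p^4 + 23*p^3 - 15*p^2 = (p - 3)*(p^4 - 6*p^3 + 5*p^2) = (p - 3)*(p - 1)*(p^3 - 5*p^2) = (p - 5)*(p - 3)*(p - 1)*(p^2) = p*(p - 5)*(p - 3)*(p - 1)*(p)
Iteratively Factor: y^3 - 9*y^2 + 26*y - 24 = (y - 4)*(y^2 - 5*y + 6) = (y - 4)*(y - 2)*(y - 3)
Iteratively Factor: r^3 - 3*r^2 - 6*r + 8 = (r - 1)*(r^2 - 2*r - 8) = (r - 1)*(r + 2)*(r - 4)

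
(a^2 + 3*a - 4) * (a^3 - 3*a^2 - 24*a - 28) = a^5 - 37*a^3 - 88*a^2 + 12*a + 112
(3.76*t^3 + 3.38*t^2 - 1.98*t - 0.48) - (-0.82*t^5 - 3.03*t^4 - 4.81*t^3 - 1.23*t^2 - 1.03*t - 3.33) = 0.82*t^5 + 3.03*t^4 + 8.57*t^3 + 4.61*t^2 - 0.95*t + 2.85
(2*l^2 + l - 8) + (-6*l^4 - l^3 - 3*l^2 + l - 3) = -6*l^4 - l^3 - l^2 + 2*l - 11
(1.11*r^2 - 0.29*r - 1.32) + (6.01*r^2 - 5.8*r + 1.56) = 7.12*r^2 - 6.09*r + 0.24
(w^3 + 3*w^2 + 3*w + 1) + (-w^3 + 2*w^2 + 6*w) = 5*w^2 + 9*w + 1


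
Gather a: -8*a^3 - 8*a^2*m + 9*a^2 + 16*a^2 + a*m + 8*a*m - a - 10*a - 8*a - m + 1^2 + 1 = -8*a^3 + a^2*(25 - 8*m) + a*(9*m - 19) - m + 2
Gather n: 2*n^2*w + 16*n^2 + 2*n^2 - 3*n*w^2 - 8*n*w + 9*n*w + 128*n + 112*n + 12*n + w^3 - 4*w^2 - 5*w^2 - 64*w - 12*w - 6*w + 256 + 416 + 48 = n^2*(2*w + 18) + n*(-3*w^2 + w + 252) + w^3 - 9*w^2 - 82*w + 720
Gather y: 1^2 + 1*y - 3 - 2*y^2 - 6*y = -2*y^2 - 5*y - 2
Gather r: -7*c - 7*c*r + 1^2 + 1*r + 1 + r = -7*c + r*(2 - 7*c) + 2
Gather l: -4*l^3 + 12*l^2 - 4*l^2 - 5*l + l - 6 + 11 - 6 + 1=-4*l^3 + 8*l^2 - 4*l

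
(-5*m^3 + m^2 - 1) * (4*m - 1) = -20*m^4 + 9*m^3 - m^2 - 4*m + 1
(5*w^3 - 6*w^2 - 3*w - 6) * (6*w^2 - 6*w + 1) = 30*w^5 - 66*w^4 + 23*w^3 - 24*w^2 + 33*w - 6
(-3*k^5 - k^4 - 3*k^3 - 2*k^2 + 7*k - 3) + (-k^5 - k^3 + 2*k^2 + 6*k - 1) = -4*k^5 - k^4 - 4*k^3 + 13*k - 4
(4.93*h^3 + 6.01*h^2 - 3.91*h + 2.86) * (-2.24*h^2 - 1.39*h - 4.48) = -11.0432*h^5 - 20.3151*h^4 - 21.6819*h^3 - 27.8963*h^2 + 13.5414*h - 12.8128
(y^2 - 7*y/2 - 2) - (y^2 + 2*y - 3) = 1 - 11*y/2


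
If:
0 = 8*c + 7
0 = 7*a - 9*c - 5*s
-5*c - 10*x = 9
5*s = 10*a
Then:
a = 21/8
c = -7/8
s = 21/4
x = -37/80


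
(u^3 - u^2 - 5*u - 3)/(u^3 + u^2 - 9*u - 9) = (u + 1)/(u + 3)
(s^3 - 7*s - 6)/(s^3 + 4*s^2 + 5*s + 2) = (s - 3)/(s + 1)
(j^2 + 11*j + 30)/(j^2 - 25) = (j + 6)/(j - 5)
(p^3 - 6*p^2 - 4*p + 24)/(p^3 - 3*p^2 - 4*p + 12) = (p - 6)/(p - 3)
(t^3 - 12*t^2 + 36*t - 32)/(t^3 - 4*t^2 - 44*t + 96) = (t - 2)/(t + 6)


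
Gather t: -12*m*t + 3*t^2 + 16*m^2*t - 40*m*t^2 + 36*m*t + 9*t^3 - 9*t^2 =9*t^3 + t^2*(-40*m - 6) + t*(16*m^2 + 24*m)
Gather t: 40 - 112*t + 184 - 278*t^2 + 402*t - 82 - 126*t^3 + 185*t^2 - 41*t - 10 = -126*t^3 - 93*t^2 + 249*t + 132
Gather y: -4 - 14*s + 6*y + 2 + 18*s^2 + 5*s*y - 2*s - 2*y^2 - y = 18*s^2 - 16*s - 2*y^2 + y*(5*s + 5) - 2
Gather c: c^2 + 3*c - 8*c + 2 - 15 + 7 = c^2 - 5*c - 6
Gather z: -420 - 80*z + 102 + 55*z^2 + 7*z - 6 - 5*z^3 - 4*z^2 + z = -5*z^3 + 51*z^2 - 72*z - 324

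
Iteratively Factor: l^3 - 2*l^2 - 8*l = (l)*(l^2 - 2*l - 8) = l*(l + 2)*(l - 4)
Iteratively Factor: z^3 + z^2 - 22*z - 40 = (z - 5)*(z^2 + 6*z + 8) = (z - 5)*(z + 4)*(z + 2)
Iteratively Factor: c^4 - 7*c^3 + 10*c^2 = (c)*(c^3 - 7*c^2 + 10*c) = c*(c - 5)*(c^2 - 2*c) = c*(c - 5)*(c - 2)*(c)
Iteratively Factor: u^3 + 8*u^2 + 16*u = (u + 4)*(u^2 + 4*u) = (u + 4)^2*(u)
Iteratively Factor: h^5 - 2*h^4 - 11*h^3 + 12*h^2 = (h + 3)*(h^4 - 5*h^3 + 4*h^2) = h*(h + 3)*(h^3 - 5*h^2 + 4*h) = h^2*(h + 3)*(h^2 - 5*h + 4) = h^2*(h - 4)*(h + 3)*(h - 1)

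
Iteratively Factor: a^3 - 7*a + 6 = (a + 3)*(a^2 - 3*a + 2) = (a - 2)*(a + 3)*(a - 1)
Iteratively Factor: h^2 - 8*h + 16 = (h - 4)*(h - 4)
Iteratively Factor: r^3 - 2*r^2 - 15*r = (r - 5)*(r^2 + 3*r) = r*(r - 5)*(r + 3)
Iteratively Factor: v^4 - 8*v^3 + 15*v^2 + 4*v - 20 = (v - 5)*(v^3 - 3*v^2 + 4) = (v - 5)*(v + 1)*(v^2 - 4*v + 4) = (v - 5)*(v - 2)*(v + 1)*(v - 2)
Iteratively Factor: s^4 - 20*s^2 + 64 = (s - 4)*(s^3 + 4*s^2 - 4*s - 16) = (s - 4)*(s - 2)*(s^2 + 6*s + 8) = (s - 4)*(s - 2)*(s + 2)*(s + 4)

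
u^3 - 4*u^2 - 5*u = u*(u - 5)*(u + 1)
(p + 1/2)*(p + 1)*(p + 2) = p^3 + 7*p^2/2 + 7*p/2 + 1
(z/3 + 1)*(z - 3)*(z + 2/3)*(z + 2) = z^4/3 + 8*z^3/9 - 23*z^2/9 - 8*z - 4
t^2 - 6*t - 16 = (t - 8)*(t + 2)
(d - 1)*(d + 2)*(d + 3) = d^3 + 4*d^2 + d - 6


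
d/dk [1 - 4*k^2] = -8*k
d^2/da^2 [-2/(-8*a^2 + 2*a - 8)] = 2*(-16*a^2 + 4*a + (8*a - 1)^2 - 16)/(4*a^2 - a + 4)^3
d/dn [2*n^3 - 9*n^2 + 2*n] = 6*n^2 - 18*n + 2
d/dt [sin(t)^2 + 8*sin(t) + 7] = 2*(sin(t) + 4)*cos(t)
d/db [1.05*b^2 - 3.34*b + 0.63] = 2.1*b - 3.34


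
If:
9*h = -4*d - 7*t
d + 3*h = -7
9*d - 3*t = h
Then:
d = 28/41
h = -105/41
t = 119/41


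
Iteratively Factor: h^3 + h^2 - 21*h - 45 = (h + 3)*(h^2 - 2*h - 15) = (h + 3)^2*(h - 5)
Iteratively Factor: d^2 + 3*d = (d + 3)*(d)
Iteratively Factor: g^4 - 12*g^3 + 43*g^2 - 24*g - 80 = (g - 4)*(g^3 - 8*g^2 + 11*g + 20) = (g - 4)^2*(g^2 - 4*g - 5) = (g - 4)^2*(g + 1)*(g - 5)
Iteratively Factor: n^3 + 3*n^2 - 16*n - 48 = (n - 4)*(n^2 + 7*n + 12) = (n - 4)*(n + 4)*(n + 3)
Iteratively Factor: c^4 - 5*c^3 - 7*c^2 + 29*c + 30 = (c - 3)*(c^3 - 2*c^2 - 13*c - 10) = (c - 5)*(c - 3)*(c^2 + 3*c + 2) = (c - 5)*(c - 3)*(c + 2)*(c + 1)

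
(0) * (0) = 0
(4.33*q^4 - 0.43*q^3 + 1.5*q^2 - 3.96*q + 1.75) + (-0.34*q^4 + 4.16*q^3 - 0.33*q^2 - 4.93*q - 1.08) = 3.99*q^4 + 3.73*q^3 + 1.17*q^2 - 8.89*q + 0.67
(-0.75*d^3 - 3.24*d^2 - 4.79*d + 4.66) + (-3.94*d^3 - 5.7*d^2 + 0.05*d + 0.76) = -4.69*d^3 - 8.94*d^2 - 4.74*d + 5.42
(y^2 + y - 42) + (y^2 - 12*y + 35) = 2*y^2 - 11*y - 7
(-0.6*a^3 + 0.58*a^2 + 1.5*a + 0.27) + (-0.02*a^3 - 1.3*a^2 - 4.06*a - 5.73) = -0.62*a^3 - 0.72*a^2 - 2.56*a - 5.46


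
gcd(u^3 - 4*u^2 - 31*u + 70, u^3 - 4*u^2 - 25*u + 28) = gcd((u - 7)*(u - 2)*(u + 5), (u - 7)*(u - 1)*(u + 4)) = u - 7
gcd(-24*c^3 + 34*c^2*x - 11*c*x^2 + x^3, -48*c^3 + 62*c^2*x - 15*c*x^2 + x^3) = 6*c^2 - 7*c*x + x^2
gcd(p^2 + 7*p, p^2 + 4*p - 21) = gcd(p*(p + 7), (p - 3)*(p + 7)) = p + 7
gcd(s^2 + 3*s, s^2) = s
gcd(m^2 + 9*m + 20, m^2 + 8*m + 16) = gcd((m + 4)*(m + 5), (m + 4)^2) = m + 4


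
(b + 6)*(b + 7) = b^2 + 13*b + 42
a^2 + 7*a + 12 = (a + 3)*(a + 4)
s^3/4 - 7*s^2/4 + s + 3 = (s/4 + 1/4)*(s - 6)*(s - 2)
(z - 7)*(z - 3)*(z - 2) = z^3 - 12*z^2 + 41*z - 42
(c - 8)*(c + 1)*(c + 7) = c^3 - 57*c - 56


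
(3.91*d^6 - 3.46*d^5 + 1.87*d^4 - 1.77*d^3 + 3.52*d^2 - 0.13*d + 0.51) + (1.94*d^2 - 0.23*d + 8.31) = 3.91*d^6 - 3.46*d^5 + 1.87*d^4 - 1.77*d^3 + 5.46*d^2 - 0.36*d + 8.82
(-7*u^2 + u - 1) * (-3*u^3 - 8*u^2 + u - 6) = 21*u^5 + 53*u^4 - 12*u^3 + 51*u^2 - 7*u + 6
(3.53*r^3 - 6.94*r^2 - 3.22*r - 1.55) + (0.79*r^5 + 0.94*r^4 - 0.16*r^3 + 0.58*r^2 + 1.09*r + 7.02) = 0.79*r^5 + 0.94*r^4 + 3.37*r^3 - 6.36*r^2 - 2.13*r + 5.47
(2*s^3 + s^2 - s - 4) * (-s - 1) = -2*s^4 - 3*s^3 + 5*s + 4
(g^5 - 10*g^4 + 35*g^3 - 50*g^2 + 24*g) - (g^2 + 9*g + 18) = g^5 - 10*g^4 + 35*g^3 - 51*g^2 + 15*g - 18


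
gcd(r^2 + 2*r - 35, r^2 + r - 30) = r - 5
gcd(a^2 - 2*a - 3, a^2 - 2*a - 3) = a^2 - 2*a - 3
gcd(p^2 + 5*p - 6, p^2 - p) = p - 1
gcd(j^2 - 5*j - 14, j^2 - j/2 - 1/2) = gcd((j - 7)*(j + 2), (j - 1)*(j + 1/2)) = 1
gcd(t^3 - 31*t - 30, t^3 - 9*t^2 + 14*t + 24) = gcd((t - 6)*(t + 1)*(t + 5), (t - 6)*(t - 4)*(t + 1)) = t^2 - 5*t - 6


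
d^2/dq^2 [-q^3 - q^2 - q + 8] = -6*q - 2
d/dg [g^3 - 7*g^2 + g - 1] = 3*g^2 - 14*g + 1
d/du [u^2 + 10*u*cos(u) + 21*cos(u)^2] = -10*u*sin(u) + 2*u - 21*sin(2*u) + 10*cos(u)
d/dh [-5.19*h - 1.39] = -5.19000000000000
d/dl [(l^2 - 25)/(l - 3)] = (-l^2 + 2*l*(l - 3) + 25)/(l - 3)^2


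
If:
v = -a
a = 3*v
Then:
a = 0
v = 0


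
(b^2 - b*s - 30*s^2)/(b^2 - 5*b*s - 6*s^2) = (b + 5*s)/(b + s)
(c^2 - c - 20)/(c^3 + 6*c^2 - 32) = (c - 5)/(c^2 + 2*c - 8)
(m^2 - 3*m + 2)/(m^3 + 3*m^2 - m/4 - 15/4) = 4*(m - 2)/(4*m^2 + 16*m + 15)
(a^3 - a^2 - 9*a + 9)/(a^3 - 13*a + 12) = (a + 3)/(a + 4)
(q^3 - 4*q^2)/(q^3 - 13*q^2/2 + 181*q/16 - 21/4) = 16*q^2/(16*q^2 - 40*q + 21)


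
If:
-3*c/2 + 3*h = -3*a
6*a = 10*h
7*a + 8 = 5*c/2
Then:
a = 8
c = 128/5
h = 24/5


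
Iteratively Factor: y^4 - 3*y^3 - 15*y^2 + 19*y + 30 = (y - 2)*(y^3 - y^2 - 17*y - 15) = (y - 2)*(y + 1)*(y^2 - 2*y - 15) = (y - 5)*(y - 2)*(y + 1)*(y + 3)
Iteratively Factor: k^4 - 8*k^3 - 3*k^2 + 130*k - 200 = (k - 5)*(k^3 - 3*k^2 - 18*k + 40) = (k - 5)*(k - 2)*(k^2 - k - 20) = (k - 5)*(k - 2)*(k + 4)*(k - 5)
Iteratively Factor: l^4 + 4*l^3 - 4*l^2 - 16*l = (l + 4)*(l^3 - 4*l) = (l - 2)*(l + 4)*(l^2 + 2*l) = (l - 2)*(l + 2)*(l + 4)*(l)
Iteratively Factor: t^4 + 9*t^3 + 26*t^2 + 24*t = (t)*(t^3 + 9*t^2 + 26*t + 24) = t*(t + 3)*(t^2 + 6*t + 8) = t*(t + 2)*(t + 3)*(t + 4)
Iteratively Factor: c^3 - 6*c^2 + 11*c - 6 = (c - 1)*(c^2 - 5*c + 6) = (c - 2)*(c - 1)*(c - 3)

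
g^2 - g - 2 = (g - 2)*(g + 1)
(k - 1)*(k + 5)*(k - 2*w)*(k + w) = k^4 - k^3*w + 4*k^3 - 2*k^2*w^2 - 4*k^2*w - 5*k^2 - 8*k*w^2 + 5*k*w + 10*w^2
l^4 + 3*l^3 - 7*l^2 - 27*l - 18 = (l - 3)*(l + 1)*(l + 2)*(l + 3)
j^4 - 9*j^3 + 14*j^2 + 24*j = j*(j - 6)*(j - 4)*(j + 1)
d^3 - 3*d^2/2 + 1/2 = (d - 1)^2*(d + 1/2)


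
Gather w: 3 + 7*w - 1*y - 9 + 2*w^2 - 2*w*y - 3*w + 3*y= 2*w^2 + w*(4 - 2*y) + 2*y - 6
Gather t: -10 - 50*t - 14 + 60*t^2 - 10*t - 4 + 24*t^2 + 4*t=84*t^2 - 56*t - 28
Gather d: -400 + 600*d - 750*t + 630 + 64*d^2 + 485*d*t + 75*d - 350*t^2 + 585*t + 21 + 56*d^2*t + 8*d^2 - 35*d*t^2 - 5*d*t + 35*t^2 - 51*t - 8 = d^2*(56*t + 72) + d*(-35*t^2 + 480*t + 675) - 315*t^2 - 216*t + 243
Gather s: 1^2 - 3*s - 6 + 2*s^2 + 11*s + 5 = 2*s^2 + 8*s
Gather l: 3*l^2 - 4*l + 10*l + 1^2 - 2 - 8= 3*l^2 + 6*l - 9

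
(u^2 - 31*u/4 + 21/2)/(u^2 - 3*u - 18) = (u - 7/4)/(u + 3)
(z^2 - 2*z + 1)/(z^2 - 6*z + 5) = (z - 1)/(z - 5)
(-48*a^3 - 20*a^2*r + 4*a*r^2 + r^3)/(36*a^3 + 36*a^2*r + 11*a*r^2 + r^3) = (-4*a + r)/(3*a + r)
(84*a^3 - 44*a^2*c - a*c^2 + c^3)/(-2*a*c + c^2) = -42*a^2/c + a + c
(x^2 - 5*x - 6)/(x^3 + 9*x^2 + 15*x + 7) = (x - 6)/(x^2 + 8*x + 7)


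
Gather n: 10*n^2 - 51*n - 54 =10*n^2 - 51*n - 54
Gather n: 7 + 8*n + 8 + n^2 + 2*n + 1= n^2 + 10*n + 16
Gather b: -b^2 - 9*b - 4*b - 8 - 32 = -b^2 - 13*b - 40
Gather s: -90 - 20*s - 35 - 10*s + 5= -30*s - 120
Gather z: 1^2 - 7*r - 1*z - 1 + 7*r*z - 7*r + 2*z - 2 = -14*r + z*(7*r + 1) - 2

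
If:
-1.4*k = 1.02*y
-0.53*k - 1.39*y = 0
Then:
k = 0.00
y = 0.00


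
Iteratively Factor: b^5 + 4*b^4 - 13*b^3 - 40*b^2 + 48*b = (b - 3)*(b^4 + 7*b^3 + 8*b^2 - 16*b) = (b - 3)*(b + 4)*(b^3 + 3*b^2 - 4*b) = (b - 3)*(b + 4)^2*(b^2 - b) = b*(b - 3)*(b + 4)^2*(b - 1)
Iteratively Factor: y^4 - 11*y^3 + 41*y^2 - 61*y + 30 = (y - 1)*(y^3 - 10*y^2 + 31*y - 30) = (y - 2)*(y - 1)*(y^2 - 8*y + 15) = (y - 5)*(y - 2)*(y - 1)*(y - 3)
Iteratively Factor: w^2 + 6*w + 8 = (w + 4)*(w + 2)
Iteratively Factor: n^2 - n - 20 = (n - 5)*(n + 4)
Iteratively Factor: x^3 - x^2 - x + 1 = (x + 1)*(x^2 - 2*x + 1) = (x - 1)*(x + 1)*(x - 1)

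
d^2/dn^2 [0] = 0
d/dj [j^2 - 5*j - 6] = 2*j - 5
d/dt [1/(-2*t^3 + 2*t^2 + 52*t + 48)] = (3*t^2/2 - t - 13)/(-t^3 + t^2 + 26*t + 24)^2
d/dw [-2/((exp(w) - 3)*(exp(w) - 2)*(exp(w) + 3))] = 2*((exp(w) - 3)*(exp(w) - 2) + (exp(w) - 3)*(exp(w) + 3) + (exp(w) - 2)*(exp(w) + 3))*exp(w)/((exp(w) - 3)^2*(exp(w) - 2)^2*(exp(w) + 3)^2)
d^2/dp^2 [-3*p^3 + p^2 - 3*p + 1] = 2 - 18*p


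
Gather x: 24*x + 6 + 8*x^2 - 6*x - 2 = 8*x^2 + 18*x + 4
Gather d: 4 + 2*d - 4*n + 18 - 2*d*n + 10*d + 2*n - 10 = d*(12 - 2*n) - 2*n + 12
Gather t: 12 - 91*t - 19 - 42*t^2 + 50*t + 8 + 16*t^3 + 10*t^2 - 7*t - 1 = 16*t^3 - 32*t^2 - 48*t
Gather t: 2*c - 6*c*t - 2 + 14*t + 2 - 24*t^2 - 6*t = 2*c - 24*t^2 + t*(8 - 6*c)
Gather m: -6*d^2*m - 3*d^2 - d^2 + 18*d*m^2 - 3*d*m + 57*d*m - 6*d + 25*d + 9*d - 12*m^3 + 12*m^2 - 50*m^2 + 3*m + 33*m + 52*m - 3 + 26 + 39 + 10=-4*d^2 + 28*d - 12*m^3 + m^2*(18*d - 38) + m*(-6*d^2 + 54*d + 88) + 72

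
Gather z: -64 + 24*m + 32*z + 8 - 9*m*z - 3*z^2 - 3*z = 24*m - 3*z^2 + z*(29 - 9*m) - 56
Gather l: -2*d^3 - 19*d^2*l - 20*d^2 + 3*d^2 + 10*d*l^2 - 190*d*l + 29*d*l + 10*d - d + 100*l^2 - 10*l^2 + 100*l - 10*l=-2*d^3 - 17*d^2 + 9*d + l^2*(10*d + 90) + l*(-19*d^2 - 161*d + 90)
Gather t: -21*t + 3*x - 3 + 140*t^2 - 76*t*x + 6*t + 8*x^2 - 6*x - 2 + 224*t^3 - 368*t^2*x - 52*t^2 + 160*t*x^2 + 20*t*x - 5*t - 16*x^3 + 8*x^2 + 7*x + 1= 224*t^3 + t^2*(88 - 368*x) + t*(160*x^2 - 56*x - 20) - 16*x^3 + 16*x^2 + 4*x - 4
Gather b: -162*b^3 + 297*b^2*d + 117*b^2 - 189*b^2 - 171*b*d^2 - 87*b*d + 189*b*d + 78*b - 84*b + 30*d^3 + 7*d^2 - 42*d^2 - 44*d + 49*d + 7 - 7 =-162*b^3 + b^2*(297*d - 72) + b*(-171*d^2 + 102*d - 6) + 30*d^3 - 35*d^2 + 5*d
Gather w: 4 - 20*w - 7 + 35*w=15*w - 3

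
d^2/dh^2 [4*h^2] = 8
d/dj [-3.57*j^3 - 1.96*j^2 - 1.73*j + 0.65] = -10.71*j^2 - 3.92*j - 1.73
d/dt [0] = 0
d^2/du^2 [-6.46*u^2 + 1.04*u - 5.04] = -12.9200000000000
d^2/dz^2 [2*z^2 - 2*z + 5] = 4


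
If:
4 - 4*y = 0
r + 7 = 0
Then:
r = -7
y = 1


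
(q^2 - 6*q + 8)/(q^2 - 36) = (q^2 - 6*q + 8)/(q^2 - 36)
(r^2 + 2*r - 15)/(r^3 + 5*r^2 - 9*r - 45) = 1/(r + 3)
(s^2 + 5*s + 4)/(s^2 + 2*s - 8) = (s + 1)/(s - 2)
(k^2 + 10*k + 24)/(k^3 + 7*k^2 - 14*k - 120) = (k + 4)/(k^2 + k - 20)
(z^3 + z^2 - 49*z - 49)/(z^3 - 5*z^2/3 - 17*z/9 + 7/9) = 9*(z^2 - 49)/(9*z^2 - 24*z + 7)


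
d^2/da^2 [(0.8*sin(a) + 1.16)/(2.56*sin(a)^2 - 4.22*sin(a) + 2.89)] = (-5.24288*sin(a)^5 - 39.051264*sin(a)^4 + 83.593216*sin(a)^3 + 49.527248*sin(a)^2 - 131.5314*sin(a) + 43.66448)/(16.777216*sin(a)^6 - 82.968576*sin(a)^5 + 193.588224*sin(a)^4 - 262.478936*sin(a)^3 + 218.542956*sin(a)^2 - 105.737586*sin(a) + 24.137569)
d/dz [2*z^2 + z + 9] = 4*z + 1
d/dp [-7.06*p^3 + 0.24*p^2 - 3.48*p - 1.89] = -21.18*p^2 + 0.48*p - 3.48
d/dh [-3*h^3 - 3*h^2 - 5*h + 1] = -9*h^2 - 6*h - 5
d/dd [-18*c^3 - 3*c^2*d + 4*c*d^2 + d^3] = -3*c^2 + 8*c*d + 3*d^2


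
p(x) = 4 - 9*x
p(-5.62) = 54.58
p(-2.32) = 24.88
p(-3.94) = 39.46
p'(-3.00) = -9.00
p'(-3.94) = -9.00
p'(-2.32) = -9.00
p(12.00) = -104.00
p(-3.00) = 31.00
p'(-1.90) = -9.00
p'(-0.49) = -9.00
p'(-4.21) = -9.00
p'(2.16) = -9.00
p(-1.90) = 21.10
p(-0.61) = 9.49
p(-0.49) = 8.41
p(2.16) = -15.44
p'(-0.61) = -9.00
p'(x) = -9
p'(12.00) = -9.00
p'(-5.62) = -9.00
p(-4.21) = 41.89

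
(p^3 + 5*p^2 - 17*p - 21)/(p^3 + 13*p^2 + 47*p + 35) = (p - 3)/(p + 5)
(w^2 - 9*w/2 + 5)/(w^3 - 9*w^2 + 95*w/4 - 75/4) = 2*(w - 2)/(2*w^2 - 13*w + 15)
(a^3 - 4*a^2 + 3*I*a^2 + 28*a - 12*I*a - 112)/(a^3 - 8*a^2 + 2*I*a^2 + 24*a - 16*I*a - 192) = (a^2 + a*(-4 + 7*I) - 28*I)/(a^2 + a*(-8 + 6*I) - 48*I)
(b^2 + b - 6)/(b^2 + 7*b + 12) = (b - 2)/(b + 4)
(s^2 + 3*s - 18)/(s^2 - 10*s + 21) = (s + 6)/(s - 7)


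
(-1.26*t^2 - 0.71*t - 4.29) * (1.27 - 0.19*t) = 0.2394*t^3 - 1.4653*t^2 - 0.0865999999999999*t - 5.4483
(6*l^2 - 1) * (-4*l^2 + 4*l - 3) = -24*l^4 + 24*l^3 - 14*l^2 - 4*l + 3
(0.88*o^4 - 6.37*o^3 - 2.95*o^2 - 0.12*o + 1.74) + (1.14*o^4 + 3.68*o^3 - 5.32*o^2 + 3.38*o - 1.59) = 2.02*o^4 - 2.69*o^3 - 8.27*o^2 + 3.26*o + 0.15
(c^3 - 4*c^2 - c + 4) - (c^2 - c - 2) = c^3 - 5*c^2 + 6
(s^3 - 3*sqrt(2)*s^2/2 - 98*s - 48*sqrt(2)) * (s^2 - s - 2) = s^5 - 3*sqrt(2)*s^4/2 - s^4 - 100*s^3 + 3*sqrt(2)*s^3/2 - 45*sqrt(2)*s^2 + 98*s^2 + 48*sqrt(2)*s + 196*s + 96*sqrt(2)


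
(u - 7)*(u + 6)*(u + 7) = u^3 + 6*u^2 - 49*u - 294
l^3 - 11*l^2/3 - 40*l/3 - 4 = (l - 6)*(l + 1/3)*(l + 2)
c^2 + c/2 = c*(c + 1/2)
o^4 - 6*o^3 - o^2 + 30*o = o*(o - 5)*(o - 3)*(o + 2)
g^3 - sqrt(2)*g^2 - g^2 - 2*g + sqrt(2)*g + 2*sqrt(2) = (g - 2)*(g + 1)*(g - sqrt(2))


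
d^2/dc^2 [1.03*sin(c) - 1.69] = -1.03*sin(c)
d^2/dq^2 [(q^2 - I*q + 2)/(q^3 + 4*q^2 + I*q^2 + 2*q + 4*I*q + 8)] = (2*q^6 - 6*I*q^5 + q^4*(18 - 48*I) + q^3*(16 - 30*I) + q^2*(12 + 192*I) + q*(-96 + 408*I) - 112 + 64*I)/(q^9 + q^8*(12 + 3*I) + q^7*(51 + 36*I) + q^6*(100 + 155*I) + q^5*(150 + 324*I) + q^4*(264 + 540*I) + q^3*(296 + 848*I) + q^2*(480 + 576*I) + q*(384 + 768*I) + 512)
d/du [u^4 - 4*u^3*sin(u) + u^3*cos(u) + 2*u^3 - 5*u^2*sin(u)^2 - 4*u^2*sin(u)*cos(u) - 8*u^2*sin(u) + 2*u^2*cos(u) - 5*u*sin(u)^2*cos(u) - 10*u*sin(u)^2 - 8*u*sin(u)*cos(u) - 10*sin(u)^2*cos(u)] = -u^3*sin(u) - 4*u^3*cos(u) + 4*u^3 - 14*u^2*sin(u) - 5*u^2*sin(2*u) - 5*u^2*cos(u) - 4*u^2*cos(2*u) + 6*u^2 - 59*u*sin(u)/4 - 14*u*sin(2*u) - 15*u*sin(3*u)/4 + 4*u*cos(u) - 3*u*cos(2*u) - 5*u + 5*sin(u)/2 - 4*sin(2*u) - 15*sin(3*u)/2 - 5*cos(u)/4 + 5*cos(2*u) + 5*cos(3*u)/4 - 5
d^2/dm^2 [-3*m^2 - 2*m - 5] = -6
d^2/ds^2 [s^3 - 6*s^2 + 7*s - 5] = 6*s - 12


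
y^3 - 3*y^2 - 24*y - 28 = (y - 7)*(y + 2)^2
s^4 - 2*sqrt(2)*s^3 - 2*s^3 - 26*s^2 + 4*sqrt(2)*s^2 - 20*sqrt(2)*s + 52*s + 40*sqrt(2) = (s - 2)*(s - 5*sqrt(2))*(s + sqrt(2))*(s + 2*sqrt(2))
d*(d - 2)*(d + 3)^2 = d^4 + 4*d^3 - 3*d^2 - 18*d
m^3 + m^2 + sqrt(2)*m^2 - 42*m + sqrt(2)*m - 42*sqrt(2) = (m - 6)*(m + 7)*(m + sqrt(2))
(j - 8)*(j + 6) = j^2 - 2*j - 48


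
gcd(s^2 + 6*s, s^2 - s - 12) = 1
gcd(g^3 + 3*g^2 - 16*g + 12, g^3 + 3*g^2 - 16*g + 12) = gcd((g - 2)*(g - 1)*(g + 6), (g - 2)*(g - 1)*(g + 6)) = g^3 + 3*g^2 - 16*g + 12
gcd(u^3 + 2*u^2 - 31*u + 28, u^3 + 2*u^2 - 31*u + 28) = u^3 + 2*u^2 - 31*u + 28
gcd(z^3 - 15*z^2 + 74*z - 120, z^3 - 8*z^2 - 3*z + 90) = z^2 - 11*z + 30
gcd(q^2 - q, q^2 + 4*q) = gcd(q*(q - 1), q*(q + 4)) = q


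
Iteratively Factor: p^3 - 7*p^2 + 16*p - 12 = (p - 2)*(p^2 - 5*p + 6) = (p - 3)*(p - 2)*(p - 2)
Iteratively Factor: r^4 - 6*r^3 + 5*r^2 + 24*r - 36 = (r - 3)*(r^3 - 3*r^2 - 4*r + 12) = (r - 3)*(r - 2)*(r^2 - r - 6) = (r - 3)*(r - 2)*(r + 2)*(r - 3)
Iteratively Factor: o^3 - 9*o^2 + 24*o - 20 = (o - 2)*(o^2 - 7*o + 10) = (o - 5)*(o - 2)*(o - 2)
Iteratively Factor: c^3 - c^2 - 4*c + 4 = (c - 1)*(c^2 - 4) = (c - 2)*(c - 1)*(c + 2)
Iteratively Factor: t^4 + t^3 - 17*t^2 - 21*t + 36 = (t + 3)*(t^3 - 2*t^2 - 11*t + 12) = (t + 3)^2*(t^2 - 5*t + 4) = (t - 1)*(t + 3)^2*(t - 4)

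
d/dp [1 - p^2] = -2*p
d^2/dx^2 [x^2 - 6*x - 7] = 2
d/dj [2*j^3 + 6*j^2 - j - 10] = 6*j^2 + 12*j - 1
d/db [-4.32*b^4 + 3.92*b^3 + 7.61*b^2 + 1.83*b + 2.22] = -17.28*b^3 + 11.76*b^2 + 15.22*b + 1.83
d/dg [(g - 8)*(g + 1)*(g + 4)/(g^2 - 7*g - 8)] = 1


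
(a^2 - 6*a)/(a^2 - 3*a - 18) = a/(a + 3)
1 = 1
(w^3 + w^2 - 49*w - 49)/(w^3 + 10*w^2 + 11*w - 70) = (w^2 - 6*w - 7)/(w^2 + 3*w - 10)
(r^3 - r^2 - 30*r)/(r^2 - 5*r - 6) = r*(r + 5)/(r + 1)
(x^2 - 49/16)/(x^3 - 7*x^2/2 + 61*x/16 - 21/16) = (4*x + 7)/(4*x^2 - 7*x + 3)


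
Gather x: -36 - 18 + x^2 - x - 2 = x^2 - x - 56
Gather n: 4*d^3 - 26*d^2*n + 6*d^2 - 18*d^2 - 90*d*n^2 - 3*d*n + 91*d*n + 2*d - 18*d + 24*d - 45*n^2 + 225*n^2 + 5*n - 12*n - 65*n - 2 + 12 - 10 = 4*d^3 - 12*d^2 + 8*d + n^2*(180 - 90*d) + n*(-26*d^2 + 88*d - 72)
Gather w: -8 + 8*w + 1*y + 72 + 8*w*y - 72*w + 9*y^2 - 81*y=w*(8*y - 64) + 9*y^2 - 80*y + 64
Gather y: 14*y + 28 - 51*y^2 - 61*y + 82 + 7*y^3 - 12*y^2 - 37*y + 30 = 7*y^3 - 63*y^2 - 84*y + 140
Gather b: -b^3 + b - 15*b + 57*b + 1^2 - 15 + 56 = -b^3 + 43*b + 42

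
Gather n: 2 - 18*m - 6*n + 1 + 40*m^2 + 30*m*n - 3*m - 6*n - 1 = 40*m^2 - 21*m + n*(30*m - 12) + 2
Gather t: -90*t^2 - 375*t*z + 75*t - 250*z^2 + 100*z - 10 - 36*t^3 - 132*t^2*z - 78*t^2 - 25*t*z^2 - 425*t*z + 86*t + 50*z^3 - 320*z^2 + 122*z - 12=-36*t^3 + t^2*(-132*z - 168) + t*(-25*z^2 - 800*z + 161) + 50*z^3 - 570*z^2 + 222*z - 22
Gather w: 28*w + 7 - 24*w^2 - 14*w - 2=-24*w^2 + 14*w + 5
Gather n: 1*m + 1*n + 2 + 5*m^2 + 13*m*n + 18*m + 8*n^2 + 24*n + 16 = 5*m^2 + 19*m + 8*n^2 + n*(13*m + 25) + 18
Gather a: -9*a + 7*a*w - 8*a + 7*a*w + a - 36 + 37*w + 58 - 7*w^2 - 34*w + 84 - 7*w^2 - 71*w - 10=a*(14*w - 16) - 14*w^2 - 68*w + 96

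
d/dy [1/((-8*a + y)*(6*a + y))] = ((-8*a + y)*(6*a + y) + (8*a - y)^2)/((6*a + y)^2*(8*a - y)^3)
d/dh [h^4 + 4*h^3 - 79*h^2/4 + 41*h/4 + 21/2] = 4*h^3 + 12*h^2 - 79*h/2 + 41/4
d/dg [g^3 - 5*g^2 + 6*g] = 3*g^2 - 10*g + 6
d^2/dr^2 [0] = 0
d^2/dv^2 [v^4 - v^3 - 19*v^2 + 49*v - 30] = 12*v^2 - 6*v - 38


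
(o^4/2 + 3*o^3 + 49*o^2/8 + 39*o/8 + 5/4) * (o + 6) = o^5/2 + 6*o^4 + 193*o^3/8 + 333*o^2/8 + 61*o/2 + 15/2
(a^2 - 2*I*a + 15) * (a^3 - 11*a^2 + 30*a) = a^5 - 11*a^4 - 2*I*a^4 + 45*a^3 + 22*I*a^3 - 165*a^2 - 60*I*a^2 + 450*a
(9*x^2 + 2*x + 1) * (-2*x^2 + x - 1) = -18*x^4 + 5*x^3 - 9*x^2 - x - 1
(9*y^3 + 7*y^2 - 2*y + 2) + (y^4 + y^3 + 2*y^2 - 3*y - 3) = y^4 + 10*y^3 + 9*y^2 - 5*y - 1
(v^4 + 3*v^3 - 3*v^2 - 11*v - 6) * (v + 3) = v^5 + 6*v^4 + 6*v^3 - 20*v^2 - 39*v - 18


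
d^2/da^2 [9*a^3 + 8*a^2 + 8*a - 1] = 54*a + 16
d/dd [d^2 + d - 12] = 2*d + 1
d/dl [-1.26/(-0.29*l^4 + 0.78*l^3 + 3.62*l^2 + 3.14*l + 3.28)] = (-1.4616*l^3 + 2.9484*l^2 + 9.1224*l + 3.9564)/(-0.29*l^4 + 0.78*l^3 + 3.62*l^2 + 3.14*l + 3.28)^2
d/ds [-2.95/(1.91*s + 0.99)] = 5.6345/(1.91*s + 0.99)^2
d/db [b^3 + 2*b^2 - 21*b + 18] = 3*b^2 + 4*b - 21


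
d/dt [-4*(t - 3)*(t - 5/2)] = 22 - 8*t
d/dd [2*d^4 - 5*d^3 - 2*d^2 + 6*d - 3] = 8*d^3 - 15*d^2 - 4*d + 6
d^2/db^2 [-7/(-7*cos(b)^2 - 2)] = 98*(-14*sin(b)^4 + 3*sin(b)^2 + 9)/(7*cos(b)^2 + 2)^3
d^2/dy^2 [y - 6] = 0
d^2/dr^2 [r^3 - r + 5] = 6*r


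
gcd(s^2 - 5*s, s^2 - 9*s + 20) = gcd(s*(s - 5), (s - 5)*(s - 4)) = s - 5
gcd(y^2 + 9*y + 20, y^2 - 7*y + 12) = 1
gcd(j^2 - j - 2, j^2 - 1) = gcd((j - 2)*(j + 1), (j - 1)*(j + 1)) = j + 1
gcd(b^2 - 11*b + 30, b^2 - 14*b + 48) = b - 6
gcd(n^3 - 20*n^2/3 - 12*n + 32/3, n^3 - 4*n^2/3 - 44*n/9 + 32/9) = n^2 + 4*n/3 - 4/3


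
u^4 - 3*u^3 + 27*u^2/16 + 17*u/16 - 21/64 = (u - 7/4)*(u - 3/2)*(u - 1/4)*(u + 1/2)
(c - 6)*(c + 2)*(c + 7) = c^3 + 3*c^2 - 40*c - 84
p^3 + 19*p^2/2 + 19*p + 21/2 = (p + 1)*(p + 3/2)*(p + 7)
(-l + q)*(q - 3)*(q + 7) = -l*q^2 - 4*l*q + 21*l + q^3 + 4*q^2 - 21*q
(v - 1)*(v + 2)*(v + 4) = v^3 + 5*v^2 + 2*v - 8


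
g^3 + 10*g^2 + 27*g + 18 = (g + 1)*(g + 3)*(g + 6)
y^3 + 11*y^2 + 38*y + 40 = (y + 2)*(y + 4)*(y + 5)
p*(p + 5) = p^2 + 5*p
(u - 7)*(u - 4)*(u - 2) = u^3 - 13*u^2 + 50*u - 56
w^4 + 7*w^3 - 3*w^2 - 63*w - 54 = (w - 3)*(w + 1)*(w + 3)*(w + 6)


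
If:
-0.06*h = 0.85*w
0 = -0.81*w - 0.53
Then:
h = 9.27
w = -0.65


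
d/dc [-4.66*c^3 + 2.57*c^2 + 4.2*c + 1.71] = -13.98*c^2 + 5.14*c + 4.2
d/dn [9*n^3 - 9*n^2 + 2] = 9*n*(3*n - 2)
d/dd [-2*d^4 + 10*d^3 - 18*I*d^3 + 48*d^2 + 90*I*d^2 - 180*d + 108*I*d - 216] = -8*d^3 + d^2*(30 - 54*I) + d*(96 + 180*I) - 180 + 108*I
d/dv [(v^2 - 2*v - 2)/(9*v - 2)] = (9*v^2 - 4*v + 22)/(81*v^2 - 36*v + 4)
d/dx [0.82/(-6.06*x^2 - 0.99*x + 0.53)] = (9.9384*x + 0.8118)/(6.06*x^2 + 0.99*x - 0.53)^2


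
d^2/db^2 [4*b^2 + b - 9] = 8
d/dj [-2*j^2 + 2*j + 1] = 2 - 4*j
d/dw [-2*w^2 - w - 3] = -4*w - 1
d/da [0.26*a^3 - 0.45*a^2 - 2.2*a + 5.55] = 0.78*a^2 - 0.9*a - 2.2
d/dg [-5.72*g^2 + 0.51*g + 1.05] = 0.51 - 11.44*g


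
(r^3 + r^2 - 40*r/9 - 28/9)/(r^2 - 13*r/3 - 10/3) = (3*r^2 + r - 14)/(3*(r - 5))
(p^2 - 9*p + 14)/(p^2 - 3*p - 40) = (-p^2 + 9*p - 14)/(-p^2 + 3*p + 40)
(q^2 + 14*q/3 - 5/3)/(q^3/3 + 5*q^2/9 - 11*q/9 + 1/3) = 3*(q + 5)/(q^2 + 2*q - 3)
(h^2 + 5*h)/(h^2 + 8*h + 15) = h/(h + 3)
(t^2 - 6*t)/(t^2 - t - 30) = t/(t + 5)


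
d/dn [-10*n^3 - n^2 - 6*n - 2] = -30*n^2 - 2*n - 6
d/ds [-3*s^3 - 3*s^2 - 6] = 3*s*(-3*s - 2)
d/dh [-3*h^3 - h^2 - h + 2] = -9*h^2 - 2*h - 1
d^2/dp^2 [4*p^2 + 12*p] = 8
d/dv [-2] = 0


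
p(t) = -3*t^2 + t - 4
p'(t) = 1 - 6*t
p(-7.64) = -186.75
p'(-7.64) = 46.84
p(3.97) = -47.31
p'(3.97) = -22.82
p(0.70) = -4.77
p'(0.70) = -3.20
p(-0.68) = -6.07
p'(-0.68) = 5.08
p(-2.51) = -25.41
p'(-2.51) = 16.06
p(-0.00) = -4.00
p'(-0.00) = 1.00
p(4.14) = -51.28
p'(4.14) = -23.84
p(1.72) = -11.16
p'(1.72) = -9.32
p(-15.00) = -694.00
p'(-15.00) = 91.00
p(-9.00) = -256.00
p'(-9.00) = 55.00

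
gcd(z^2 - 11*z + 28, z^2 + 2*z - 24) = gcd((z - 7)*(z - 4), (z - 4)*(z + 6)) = z - 4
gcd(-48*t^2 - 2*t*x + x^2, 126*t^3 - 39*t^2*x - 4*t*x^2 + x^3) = 6*t + x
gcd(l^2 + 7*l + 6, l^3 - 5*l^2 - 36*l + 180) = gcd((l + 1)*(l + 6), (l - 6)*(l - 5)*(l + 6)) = l + 6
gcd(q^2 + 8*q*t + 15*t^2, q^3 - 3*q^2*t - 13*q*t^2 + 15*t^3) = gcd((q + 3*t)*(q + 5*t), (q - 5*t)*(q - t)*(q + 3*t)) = q + 3*t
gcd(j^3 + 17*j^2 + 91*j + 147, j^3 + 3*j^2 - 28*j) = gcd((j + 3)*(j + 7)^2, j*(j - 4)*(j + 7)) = j + 7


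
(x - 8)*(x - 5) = x^2 - 13*x + 40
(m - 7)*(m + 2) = m^2 - 5*m - 14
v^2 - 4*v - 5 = (v - 5)*(v + 1)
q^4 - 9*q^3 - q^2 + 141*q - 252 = (q - 7)*(q - 3)^2*(q + 4)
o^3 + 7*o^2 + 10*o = o*(o + 2)*(o + 5)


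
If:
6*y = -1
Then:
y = -1/6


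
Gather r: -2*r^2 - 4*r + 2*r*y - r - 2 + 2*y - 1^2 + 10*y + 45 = -2*r^2 + r*(2*y - 5) + 12*y + 42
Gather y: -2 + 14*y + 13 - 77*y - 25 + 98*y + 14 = 35*y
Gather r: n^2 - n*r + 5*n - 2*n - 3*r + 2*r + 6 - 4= n^2 + 3*n + r*(-n - 1) + 2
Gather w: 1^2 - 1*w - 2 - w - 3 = -2*w - 4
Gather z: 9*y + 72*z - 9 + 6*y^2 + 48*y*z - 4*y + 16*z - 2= 6*y^2 + 5*y + z*(48*y + 88) - 11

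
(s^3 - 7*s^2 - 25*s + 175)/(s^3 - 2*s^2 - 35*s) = (s - 5)/s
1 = 1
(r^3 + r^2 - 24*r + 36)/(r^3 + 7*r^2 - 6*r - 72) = (r - 2)/(r + 4)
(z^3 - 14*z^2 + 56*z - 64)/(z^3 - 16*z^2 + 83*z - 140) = (z^2 - 10*z + 16)/(z^2 - 12*z + 35)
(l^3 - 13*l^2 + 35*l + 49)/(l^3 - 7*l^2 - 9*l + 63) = (l^2 - 6*l - 7)/(l^2 - 9)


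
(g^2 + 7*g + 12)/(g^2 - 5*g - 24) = (g + 4)/(g - 8)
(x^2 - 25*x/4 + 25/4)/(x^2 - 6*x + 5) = (x - 5/4)/(x - 1)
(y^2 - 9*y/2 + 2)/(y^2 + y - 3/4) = 2*(y - 4)/(2*y + 3)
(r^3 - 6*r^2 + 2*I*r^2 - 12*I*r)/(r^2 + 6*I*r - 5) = r*(r^2 + 2*r*(-3 + I) - 12*I)/(r^2 + 6*I*r - 5)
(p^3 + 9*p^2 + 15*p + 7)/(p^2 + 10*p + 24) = (p^3 + 9*p^2 + 15*p + 7)/(p^2 + 10*p + 24)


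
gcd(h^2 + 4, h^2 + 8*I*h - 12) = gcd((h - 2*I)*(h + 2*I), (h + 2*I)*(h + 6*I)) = h + 2*I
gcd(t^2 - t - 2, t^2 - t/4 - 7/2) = t - 2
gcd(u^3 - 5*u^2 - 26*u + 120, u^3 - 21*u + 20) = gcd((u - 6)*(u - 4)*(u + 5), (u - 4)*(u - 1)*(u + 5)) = u^2 + u - 20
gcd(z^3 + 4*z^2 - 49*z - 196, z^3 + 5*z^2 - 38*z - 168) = z^2 + 11*z + 28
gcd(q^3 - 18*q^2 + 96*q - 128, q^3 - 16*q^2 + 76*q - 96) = q^2 - 10*q + 16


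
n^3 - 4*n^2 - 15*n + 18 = (n - 6)*(n - 1)*(n + 3)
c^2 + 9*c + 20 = (c + 4)*(c + 5)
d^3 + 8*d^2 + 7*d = d*(d + 1)*(d + 7)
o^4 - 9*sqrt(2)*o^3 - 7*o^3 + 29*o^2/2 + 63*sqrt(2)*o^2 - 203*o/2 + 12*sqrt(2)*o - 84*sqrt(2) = (o - 7)*(o - 8*sqrt(2))*(o - 3*sqrt(2)/2)*(o + sqrt(2)/2)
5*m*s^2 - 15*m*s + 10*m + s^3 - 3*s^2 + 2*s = (5*m + s)*(s - 2)*(s - 1)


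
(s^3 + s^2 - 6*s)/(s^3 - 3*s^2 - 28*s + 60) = s*(s + 3)/(s^2 - s - 30)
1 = 1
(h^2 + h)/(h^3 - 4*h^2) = (h + 1)/(h*(h - 4))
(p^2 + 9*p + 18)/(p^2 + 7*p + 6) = (p + 3)/(p + 1)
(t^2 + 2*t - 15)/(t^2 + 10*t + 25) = (t - 3)/(t + 5)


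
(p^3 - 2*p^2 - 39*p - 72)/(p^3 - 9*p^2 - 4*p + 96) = (p + 3)/(p - 4)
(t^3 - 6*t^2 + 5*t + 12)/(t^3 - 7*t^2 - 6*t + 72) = (t^2 - 2*t - 3)/(t^2 - 3*t - 18)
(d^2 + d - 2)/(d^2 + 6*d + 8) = (d - 1)/(d + 4)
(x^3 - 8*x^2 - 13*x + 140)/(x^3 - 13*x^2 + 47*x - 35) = (x + 4)/(x - 1)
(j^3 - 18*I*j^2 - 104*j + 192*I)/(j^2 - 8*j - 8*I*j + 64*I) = (j^2 - 10*I*j - 24)/(j - 8)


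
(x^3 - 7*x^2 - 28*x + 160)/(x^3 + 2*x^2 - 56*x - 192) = (x^2 + x - 20)/(x^2 + 10*x + 24)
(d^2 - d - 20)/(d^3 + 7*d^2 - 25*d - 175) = (d + 4)/(d^2 + 12*d + 35)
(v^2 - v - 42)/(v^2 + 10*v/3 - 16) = 3*(v - 7)/(3*v - 8)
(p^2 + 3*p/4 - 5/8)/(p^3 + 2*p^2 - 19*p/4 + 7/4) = (4*p + 5)/(2*(2*p^2 + 5*p - 7))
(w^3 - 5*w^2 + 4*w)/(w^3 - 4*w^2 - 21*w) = (-w^2 + 5*w - 4)/(-w^2 + 4*w + 21)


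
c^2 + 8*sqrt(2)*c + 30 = (c + 3*sqrt(2))*(c + 5*sqrt(2))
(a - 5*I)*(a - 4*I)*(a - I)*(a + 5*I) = a^4 - 5*I*a^3 + 21*a^2 - 125*I*a - 100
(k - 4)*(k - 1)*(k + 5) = k^3 - 21*k + 20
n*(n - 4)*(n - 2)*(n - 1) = n^4 - 7*n^3 + 14*n^2 - 8*n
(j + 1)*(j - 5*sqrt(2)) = j^2 - 5*sqrt(2)*j + j - 5*sqrt(2)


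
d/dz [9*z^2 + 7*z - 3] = 18*z + 7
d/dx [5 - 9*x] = -9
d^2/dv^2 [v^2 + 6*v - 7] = 2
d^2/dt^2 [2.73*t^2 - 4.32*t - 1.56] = 5.46000000000000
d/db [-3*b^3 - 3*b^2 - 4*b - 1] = -9*b^2 - 6*b - 4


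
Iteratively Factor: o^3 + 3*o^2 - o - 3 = (o + 1)*(o^2 + 2*o - 3) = (o + 1)*(o + 3)*(o - 1)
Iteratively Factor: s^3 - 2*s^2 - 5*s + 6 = (s - 1)*(s^2 - s - 6) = (s - 1)*(s + 2)*(s - 3)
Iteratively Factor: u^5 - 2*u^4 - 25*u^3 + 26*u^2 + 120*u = (u + 4)*(u^4 - 6*u^3 - u^2 + 30*u) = u*(u + 4)*(u^3 - 6*u^2 - u + 30) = u*(u - 3)*(u + 4)*(u^2 - 3*u - 10) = u*(u - 5)*(u - 3)*(u + 4)*(u + 2)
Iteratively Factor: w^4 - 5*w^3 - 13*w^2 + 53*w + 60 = (w - 4)*(w^3 - w^2 - 17*w - 15) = (w - 4)*(w + 1)*(w^2 - 2*w - 15) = (w - 4)*(w + 1)*(w + 3)*(w - 5)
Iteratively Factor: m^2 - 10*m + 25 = (m - 5)*(m - 5)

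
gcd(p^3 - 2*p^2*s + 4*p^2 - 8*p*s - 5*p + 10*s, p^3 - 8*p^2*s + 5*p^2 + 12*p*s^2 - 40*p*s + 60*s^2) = p^2 - 2*p*s + 5*p - 10*s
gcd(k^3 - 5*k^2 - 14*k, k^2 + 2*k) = k^2 + 2*k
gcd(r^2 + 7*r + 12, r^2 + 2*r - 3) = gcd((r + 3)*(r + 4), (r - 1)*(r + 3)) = r + 3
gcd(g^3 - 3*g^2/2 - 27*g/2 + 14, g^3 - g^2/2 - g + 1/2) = g - 1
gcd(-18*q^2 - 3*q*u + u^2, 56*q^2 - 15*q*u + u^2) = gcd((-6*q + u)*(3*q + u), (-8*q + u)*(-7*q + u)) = 1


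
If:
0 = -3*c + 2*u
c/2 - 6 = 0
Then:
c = 12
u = 18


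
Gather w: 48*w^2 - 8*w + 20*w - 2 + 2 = 48*w^2 + 12*w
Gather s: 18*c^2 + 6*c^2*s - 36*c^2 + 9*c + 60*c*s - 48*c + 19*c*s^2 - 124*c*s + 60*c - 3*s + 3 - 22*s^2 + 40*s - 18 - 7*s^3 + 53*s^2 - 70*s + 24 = -18*c^2 + 21*c - 7*s^3 + s^2*(19*c + 31) + s*(6*c^2 - 64*c - 33) + 9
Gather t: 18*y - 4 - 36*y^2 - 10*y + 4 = -36*y^2 + 8*y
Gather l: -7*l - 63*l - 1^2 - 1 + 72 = 70 - 70*l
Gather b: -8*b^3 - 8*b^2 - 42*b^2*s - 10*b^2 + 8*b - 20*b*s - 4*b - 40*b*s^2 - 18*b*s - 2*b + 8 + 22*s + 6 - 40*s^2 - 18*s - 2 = -8*b^3 + b^2*(-42*s - 18) + b*(-40*s^2 - 38*s + 2) - 40*s^2 + 4*s + 12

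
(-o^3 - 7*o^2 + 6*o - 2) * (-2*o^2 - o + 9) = 2*o^5 + 15*o^4 - 14*o^3 - 65*o^2 + 56*o - 18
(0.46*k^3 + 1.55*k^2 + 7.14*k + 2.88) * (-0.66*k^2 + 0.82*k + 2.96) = -0.3036*k^5 - 0.6458*k^4 - 2.0798*k^3 + 8.542*k^2 + 23.496*k + 8.5248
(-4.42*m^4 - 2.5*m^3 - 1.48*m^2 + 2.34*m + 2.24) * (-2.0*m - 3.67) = 8.84*m^5 + 21.2214*m^4 + 12.135*m^3 + 0.7516*m^2 - 13.0678*m - 8.2208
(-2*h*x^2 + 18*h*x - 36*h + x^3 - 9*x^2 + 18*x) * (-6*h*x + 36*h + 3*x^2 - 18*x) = 12*h^2*x^3 - 180*h^2*x^2 + 864*h^2*x - 1296*h^2 - 12*h*x^4 + 180*h*x^3 - 864*h*x^2 + 1296*h*x + 3*x^5 - 45*x^4 + 216*x^3 - 324*x^2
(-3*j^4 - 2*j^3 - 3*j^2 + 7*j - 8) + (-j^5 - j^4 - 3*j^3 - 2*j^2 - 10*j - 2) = -j^5 - 4*j^4 - 5*j^3 - 5*j^2 - 3*j - 10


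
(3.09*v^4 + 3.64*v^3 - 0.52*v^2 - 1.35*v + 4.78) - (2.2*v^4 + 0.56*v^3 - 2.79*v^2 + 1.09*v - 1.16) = 0.89*v^4 + 3.08*v^3 + 2.27*v^2 - 2.44*v + 5.94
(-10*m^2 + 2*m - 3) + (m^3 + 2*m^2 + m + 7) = m^3 - 8*m^2 + 3*m + 4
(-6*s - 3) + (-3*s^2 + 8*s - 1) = -3*s^2 + 2*s - 4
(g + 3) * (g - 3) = g^2 - 9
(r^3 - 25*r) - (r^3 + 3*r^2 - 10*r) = -3*r^2 - 15*r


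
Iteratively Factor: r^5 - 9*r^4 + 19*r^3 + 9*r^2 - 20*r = (r - 4)*(r^4 - 5*r^3 - r^2 + 5*r) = (r - 4)*(r - 1)*(r^3 - 4*r^2 - 5*r) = (r - 4)*(r - 1)*(r + 1)*(r^2 - 5*r) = r*(r - 4)*(r - 1)*(r + 1)*(r - 5)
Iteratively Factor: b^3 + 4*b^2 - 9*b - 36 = (b + 4)*(b^2 - 9) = (b + 3)*(b + 4)*(b - 3)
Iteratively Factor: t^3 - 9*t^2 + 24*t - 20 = (t - 2)*(t^2 - 7*t + 10) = (t - 2)^2*(t - 5)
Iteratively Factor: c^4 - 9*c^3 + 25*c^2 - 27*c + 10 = (c - 5)*(c^3 - 4*c^2 + 5*c - 2) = (c - 5)*(c - 1)*(c^2 - 3*c + 2) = (c - 5)*(c - 1)^2*(c - 2)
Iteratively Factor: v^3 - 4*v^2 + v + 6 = (v - 2)*(v^2 - 2*v - 3) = (v - 3)*(v - 2)*(v + 1)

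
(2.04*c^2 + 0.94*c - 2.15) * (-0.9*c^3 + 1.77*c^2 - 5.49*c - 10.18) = -1.836*c^5 + 2.7648*c^4 - 7.6008*c^3 - 29.7333*c^2 + 2.2343*c + 21.887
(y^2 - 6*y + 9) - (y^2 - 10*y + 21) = 4*y - 12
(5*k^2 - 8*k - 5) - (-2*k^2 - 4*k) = 7*k^2 - 4*k - 5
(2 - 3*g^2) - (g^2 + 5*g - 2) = -4*g^2 - 5*g + 4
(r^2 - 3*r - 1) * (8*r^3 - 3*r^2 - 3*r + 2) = 8*r^5 - 27*r^4 - 2*r^3 + 14*r^2 - 3*r - 2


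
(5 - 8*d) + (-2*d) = 5 - 10*d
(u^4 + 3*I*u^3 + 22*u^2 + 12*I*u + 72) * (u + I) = u^5 + 4*I*u^4 + 19*u^3 + 34*I*u^2 + 60*u + 72*I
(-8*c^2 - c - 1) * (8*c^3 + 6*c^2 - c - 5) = -64*c^5 - 56*c^4 - 6*c^3 + 35*c^2 + 6*c + 5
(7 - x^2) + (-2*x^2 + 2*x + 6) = -3*x^2 + 2*x + 13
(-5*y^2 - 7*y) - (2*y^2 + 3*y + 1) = -7*y^2 - 10*y - 1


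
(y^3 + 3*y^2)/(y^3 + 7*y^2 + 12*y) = y/(y + 4)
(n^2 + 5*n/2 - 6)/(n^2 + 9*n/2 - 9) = (n + 4)/(n + 6)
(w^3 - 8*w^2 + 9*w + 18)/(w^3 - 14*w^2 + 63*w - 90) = (w + 1)/(w - 5)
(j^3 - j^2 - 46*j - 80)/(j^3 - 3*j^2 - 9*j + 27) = (j^3 - j^2 - 46*j - 80)/(j^3 - 3*j^2 - 9*j + 27)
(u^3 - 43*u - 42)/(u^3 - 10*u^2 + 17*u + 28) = (u + 6)/(u - 4)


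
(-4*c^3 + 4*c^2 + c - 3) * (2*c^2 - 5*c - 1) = -8*c^5 + 28*c^4 - 14*c^3 - 15*c^2 + 14*c + 3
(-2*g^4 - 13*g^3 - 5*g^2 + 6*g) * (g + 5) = -2*g^5 - 23*g^4 - 70*g^3 - 19*g^2 + 30*g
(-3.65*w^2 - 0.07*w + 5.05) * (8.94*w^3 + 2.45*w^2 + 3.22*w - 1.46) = -32.631*w^5 - 9.5683*w^4 + 33.2225*w^3 + 17.4761*w^2 + 16.3632*w - 7.373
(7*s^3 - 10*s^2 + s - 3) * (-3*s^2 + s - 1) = -21*s^5 + 37*s^4 - 20*s^3 + 20*s^2 - 4*s + 3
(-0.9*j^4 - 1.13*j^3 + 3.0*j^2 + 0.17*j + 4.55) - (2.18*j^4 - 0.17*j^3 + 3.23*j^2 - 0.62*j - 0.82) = -3.08*j^4 - 0.96*j^3 - 0.23*j^2 + 0.79*j + 5.37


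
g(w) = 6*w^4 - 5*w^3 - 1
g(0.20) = -1.03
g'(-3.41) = -1126.07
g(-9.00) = 43010.00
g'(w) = 24*w^3 - 15*w^2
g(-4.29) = 2426.03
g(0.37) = -1.14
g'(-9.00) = -18711.00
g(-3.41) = 1008.54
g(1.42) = 9.08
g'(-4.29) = -2170.95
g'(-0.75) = -18.56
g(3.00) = 350.00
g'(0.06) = -0.05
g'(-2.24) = -345.01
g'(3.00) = 513.00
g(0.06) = -1.00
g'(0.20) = -0.41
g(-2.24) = 206.25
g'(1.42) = 38.47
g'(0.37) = -0.84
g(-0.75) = 3.01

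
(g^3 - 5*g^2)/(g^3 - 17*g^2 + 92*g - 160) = g^2/(g^2 - 12*g + 32)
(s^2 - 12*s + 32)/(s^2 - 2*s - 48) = (s - 4)/(s + 6)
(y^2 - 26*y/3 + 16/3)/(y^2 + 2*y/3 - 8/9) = 3*(y - 8)/(3*y + 4)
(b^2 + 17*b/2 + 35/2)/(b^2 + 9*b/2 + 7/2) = (b + 5)/(b + 1)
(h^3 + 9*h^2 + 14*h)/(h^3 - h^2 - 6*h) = (h + 7)/(h - 3)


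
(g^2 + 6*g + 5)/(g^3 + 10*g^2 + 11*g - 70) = (g + 1)/(g^2 + 5*g - 14)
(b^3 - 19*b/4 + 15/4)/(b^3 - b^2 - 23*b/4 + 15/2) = (b - 1)/(b - 2)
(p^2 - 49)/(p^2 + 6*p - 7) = (p - 7)/(p - 1)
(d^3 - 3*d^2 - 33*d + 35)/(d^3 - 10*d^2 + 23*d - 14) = (d + 5)/(d - 2)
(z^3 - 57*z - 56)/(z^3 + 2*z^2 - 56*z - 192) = (z^2 + 8*z + 7)/(z^2 + 10*z + 24)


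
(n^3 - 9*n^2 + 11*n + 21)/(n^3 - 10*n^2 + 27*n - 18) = (n^2 - 6*n - 7)/(n^2 - 7*n + 6)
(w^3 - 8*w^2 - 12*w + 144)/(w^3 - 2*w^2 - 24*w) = (w - 6)/w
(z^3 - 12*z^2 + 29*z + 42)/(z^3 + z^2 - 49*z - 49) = (z - 6)/(z + 7)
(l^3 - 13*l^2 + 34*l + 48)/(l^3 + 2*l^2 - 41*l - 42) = (l - 8)/(l + 7)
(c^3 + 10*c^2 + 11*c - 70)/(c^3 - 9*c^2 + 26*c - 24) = (c^2 + 12*c + 35)/(c^2 - 7*c + 12)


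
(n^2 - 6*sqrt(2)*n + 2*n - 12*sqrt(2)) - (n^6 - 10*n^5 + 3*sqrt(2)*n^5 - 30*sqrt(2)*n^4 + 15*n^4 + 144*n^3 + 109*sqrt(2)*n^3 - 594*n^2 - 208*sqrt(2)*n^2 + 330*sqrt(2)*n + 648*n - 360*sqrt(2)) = -n^6 - 3*sqrt(2)*n^5 + 10*n^5 - 15*n^4 + 30*sqrt(2)*n^4 - 109*sqrt(2)*n^3 - 144*n^3 + 208*sqrt(2)*n^2 + 595*n^2 - 646*n - 336*sqrt(2)*n + 348*sqrt(2)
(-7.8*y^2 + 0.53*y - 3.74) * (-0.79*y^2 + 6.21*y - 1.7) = 6.162*y^4 - 48.8567*y^3 + 19.5059*y^2 - 24.1264*y + 6.358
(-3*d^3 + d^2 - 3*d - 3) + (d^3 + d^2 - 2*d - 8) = -2*d^3 + 2*d^2 - 5*d - 11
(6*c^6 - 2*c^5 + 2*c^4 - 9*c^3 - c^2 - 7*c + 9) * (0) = 0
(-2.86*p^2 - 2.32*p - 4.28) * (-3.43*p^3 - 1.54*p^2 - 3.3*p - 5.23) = 9.8098*p^5 + 12.362*p^4 + 27.6912*p^3 + 29.205*p^2 + 26.2576*p + 22.3844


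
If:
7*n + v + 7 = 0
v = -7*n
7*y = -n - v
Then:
No Solution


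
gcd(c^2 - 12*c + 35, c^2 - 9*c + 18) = 1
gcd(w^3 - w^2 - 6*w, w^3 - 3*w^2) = w^2 - 3*w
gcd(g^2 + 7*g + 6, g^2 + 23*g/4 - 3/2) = g + 6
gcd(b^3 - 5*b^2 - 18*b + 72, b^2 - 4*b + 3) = b - 3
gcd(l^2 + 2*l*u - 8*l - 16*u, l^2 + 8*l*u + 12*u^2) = l + 2*u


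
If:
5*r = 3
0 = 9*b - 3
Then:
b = 1/3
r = 3/5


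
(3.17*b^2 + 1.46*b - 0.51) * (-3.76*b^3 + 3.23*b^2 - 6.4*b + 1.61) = -11.9192*b^5 + 4.7495*b^4 - 13.6546*b^3 - 5.8876*b^2 + 5.6146*b - 0.8211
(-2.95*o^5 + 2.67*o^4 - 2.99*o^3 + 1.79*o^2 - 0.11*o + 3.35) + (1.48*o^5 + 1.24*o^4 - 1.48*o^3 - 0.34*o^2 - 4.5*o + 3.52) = -1.47*o^5 + 3.91*o^4 - 4.47*o^3 + 1.45*o^2 - 4.61*o + 6.87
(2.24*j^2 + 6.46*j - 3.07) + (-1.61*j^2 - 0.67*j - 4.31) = 0.63*j^2 + 5.79*j - 7.38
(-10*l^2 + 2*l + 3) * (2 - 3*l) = 30*l^3 - 26*l^2 - 5*l + 6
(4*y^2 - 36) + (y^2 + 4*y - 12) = 5*y^2 + 4*y - 48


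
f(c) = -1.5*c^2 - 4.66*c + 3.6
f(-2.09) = 6.79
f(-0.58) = 5.80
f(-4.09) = -2.43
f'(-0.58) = -2.92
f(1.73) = -8.95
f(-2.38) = 6.19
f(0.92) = -1.96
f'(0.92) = -7.42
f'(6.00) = -22.66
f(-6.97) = -36.79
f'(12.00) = -40.66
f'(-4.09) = 7.61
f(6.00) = -78.36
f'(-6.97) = 16.25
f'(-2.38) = 2.48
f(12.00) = -268.32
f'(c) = -3.0*c - 4.66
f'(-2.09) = 1.61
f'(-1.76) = 0.62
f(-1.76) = 7.16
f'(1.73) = -9.85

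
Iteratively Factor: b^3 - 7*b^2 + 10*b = (b - 5)*(b^2 - 2*b) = (b - 5)*(b - 2)*(b)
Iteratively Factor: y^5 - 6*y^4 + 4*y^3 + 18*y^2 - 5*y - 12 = (y - 3)*(y^4 - 3*y^3 - 5*y^2 + 3*y + 4) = (y - 3)*(y + 1)*(y^3 - 4*y^2 - y + 4) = (y - 4)*(y - 3)*(y + 1)*(y^2 - 1) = (y - 4)*(y - 3)*(y + 1)^2*(y - 1)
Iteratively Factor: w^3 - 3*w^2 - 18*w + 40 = (w - 5)*(w^2 + 2*w - 8) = (w - 5)*(w + 4)*(w - 2)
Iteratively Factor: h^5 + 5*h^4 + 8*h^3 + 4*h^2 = (h)*(h^4 + 5*h^3 + 8*h^2 + 4*h) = h^2*(h^3 + 5*h^2 + 8*h + 4) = h^2*(h + 2)*(h^2 + 3*h + 2) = h^2*(h + 1)*(h + 2)*(h + 2)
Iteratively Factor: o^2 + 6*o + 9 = (o + 3)*(o + 3)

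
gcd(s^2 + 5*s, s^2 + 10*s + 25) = s + 5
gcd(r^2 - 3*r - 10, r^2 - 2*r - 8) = r + 2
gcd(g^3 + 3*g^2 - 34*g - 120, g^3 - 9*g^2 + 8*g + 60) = g - 6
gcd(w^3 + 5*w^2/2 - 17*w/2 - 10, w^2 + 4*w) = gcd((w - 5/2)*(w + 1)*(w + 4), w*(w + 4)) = w + 4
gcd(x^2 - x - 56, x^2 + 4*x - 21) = x + 7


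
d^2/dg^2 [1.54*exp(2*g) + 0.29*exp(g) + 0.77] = (6.16*exp(g) + 0.29)*exp(g)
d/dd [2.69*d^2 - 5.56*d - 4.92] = 5.38*d - 5.56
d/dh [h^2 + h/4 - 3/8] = 2*h + 1/4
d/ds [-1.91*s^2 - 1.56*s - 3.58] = -3.82*s - 1.56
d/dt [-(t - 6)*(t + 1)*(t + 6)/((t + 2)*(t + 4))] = (-t^4 - 12*t^3 - 66*t^2 - 88*t + 72)/(t^4 + 12*t^3 + 52*t^2 + 96*t + 64)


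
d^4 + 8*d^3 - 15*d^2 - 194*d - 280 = (d - 5)*(d + 2)*(d + 4)*(d + 7)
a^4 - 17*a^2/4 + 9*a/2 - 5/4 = (a - 1)^2*(a - 1/2)*(a + 5/2)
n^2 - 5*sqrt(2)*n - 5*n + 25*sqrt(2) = (n - 5)*(n - 5*sqrt(2))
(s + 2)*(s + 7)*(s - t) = s^3 - s^2*t + 9*s^2 - 9*s*t + 14*s - 14*t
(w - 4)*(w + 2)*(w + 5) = w^3 + 3*w^2 - 18*w - 40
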